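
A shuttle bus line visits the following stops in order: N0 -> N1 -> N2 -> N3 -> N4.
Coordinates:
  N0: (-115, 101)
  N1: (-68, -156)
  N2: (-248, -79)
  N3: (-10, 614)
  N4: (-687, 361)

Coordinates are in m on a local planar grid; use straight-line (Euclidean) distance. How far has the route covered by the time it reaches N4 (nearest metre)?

Leg distances:
N0→N1: 261.3 m  (cumulative 261.3 m)
N1→N2: 195.8 m  (cumulative 457.0 m)
N2→N3: 732.7 m  (cumulative 1189.8 m)
N3→N4: 722.7 m  (cumulative 1912.5 m)
Cumulative distance at N4 ≈ 1912 m.

1912 m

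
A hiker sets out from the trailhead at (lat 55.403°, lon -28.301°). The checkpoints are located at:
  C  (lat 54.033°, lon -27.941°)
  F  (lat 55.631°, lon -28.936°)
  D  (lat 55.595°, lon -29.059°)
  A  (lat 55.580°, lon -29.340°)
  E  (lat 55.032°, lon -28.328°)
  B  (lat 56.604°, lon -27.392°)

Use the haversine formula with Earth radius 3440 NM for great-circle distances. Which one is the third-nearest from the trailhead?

D

Distance to each, sorted:
E: 22.3 NM
F: 25.6 NM
D: 28.2 NM
A: 36.9 NM
B: 78.3 NM
C: 83.2 NM
The third-nearest is D at 28.2 NM.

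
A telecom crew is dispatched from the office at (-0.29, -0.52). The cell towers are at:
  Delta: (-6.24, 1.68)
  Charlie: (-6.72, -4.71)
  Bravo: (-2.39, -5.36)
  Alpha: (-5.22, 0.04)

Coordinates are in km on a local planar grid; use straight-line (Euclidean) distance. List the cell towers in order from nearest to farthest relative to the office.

Alpha, Bravo, Delta, Charlie

Distance from the office at (-0.29, -0.52) to each:
Alpha (-5.22, 0.04): 5.0 km
Bravo (-2.39, -5.36): 5.3 km
Delta (-6.24, 1.68): 6.3 km
Charlie (-6.72, -4.71): 7.7 km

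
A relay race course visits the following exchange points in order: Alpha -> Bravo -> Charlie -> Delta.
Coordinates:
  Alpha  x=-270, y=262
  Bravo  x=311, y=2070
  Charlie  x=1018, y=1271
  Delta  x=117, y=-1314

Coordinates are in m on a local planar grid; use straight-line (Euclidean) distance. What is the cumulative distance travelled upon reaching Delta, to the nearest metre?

Leg distances:
Alpha→Bravo: 1899.1 m  (cumulative 1899.1 m)
Bravo→Charlie: 1066.9 m  (cumulative 2965.9 m)
Charlie→Delta: 2737.5 m  (cumulative 5703.5 m)
Cumulative distance at Delta ≈ 5703 m.

5703 m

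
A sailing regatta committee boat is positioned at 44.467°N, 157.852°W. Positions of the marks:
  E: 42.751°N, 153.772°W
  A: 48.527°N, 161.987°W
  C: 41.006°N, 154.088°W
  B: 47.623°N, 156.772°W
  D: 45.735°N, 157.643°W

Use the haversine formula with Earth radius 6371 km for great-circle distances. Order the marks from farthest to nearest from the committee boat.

A, C, E, B, D

Distances from the committee boat:
A 48.527°N, 161.987°W: 551.2 km
C 41.006°N, 154.088°W: 492.4 km
E 42.751°N, 153.772°W: 379.8 km
B 47.623°N, 156.772°W: 360.7 km
D 45.735°N, 157.643°W: 141.9 km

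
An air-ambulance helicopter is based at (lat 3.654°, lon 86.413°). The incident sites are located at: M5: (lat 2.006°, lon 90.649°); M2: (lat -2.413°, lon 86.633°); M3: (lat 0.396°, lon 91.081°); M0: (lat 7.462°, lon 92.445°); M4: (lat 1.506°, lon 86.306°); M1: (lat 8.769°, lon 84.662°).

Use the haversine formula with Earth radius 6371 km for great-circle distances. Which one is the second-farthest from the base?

M2

Distance to each, sorted:
M0: 790.4 km
M2: 675.1 km
M3: 632.7 km
M1: 600.8 km
M5: 504.9 km
M4: 239.1 km
The second-farthest is M2 at 675.1 km.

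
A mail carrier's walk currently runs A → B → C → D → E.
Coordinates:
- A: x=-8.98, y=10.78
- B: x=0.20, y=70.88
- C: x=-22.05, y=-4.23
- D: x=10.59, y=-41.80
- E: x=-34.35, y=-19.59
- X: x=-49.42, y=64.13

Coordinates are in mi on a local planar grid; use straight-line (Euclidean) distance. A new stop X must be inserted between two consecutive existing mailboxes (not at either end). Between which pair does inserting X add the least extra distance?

Added distance for inserting X between each consecutive pair:
A–B: 56.2 mi
B–C: 45.4 mi
C–D: 145.6 mi
D–E: 156.7 mi
Smallest added distance is 45.4 mi, inserting between B and C.

between B and C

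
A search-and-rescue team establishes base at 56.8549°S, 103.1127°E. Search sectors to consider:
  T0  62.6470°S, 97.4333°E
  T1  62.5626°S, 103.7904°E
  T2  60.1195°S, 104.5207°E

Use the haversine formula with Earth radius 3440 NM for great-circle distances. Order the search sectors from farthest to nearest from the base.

T0, T1, T2

Distances from the base:
T0 62.6470°S, 97.4333°E: 387.5 NM
T1 62.5626°S, 103.7904°E: 343.3 NM
T2 60.1195°S, 104.5207°E: 200.9 NM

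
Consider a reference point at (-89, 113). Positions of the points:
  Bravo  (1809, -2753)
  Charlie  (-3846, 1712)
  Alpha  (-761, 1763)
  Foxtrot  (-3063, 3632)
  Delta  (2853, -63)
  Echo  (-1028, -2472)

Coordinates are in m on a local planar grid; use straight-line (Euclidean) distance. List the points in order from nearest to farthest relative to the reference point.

Distances from the reference point:
Alpha (-761, 1763): 1781.6 m
Echo (-1028, -2472): 2750.3 m
Delta (2853, -63): 2947.3 m
Bravo (1809, -2753): 3437.5 m
Charlie (-3846, 1712): 4083.1 m
Foxtrot (-3063, 3632): 4607.4 m

Alpha, Echo, Delta, Bravo, Charlie, Foxtrot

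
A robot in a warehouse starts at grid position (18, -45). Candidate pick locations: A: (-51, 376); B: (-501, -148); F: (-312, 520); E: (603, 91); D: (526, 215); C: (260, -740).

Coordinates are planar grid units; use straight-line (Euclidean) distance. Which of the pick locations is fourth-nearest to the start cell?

E

Distance to each, sorted:
A: 426.6
B: 529.1
D: 570.7
E: 600.6
F: 654.3
C: 735.9
The fourth-nearest is E at 600.6.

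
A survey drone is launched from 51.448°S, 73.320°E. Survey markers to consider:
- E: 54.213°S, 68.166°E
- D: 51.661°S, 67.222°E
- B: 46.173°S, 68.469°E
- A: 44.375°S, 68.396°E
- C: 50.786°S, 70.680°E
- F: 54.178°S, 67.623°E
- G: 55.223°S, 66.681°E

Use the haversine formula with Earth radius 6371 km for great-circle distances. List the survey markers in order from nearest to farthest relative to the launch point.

Distances from the launch point:
C 50.786°S, 70.680°E: 198.4 km
D 51.661°S, 67.222°E: 422.1 km
E 54.213°S, 68.166°E: 462.8 km
F 54.178°S, 67.623°E: 488.4 km
G 55.223°S, 66.681°E: 608.2 km
B 46.173°S, 68.469°E: 685.4 km
A 44.375°S, 68.396°E: 867.4 km

C, D, E, F, G, B, A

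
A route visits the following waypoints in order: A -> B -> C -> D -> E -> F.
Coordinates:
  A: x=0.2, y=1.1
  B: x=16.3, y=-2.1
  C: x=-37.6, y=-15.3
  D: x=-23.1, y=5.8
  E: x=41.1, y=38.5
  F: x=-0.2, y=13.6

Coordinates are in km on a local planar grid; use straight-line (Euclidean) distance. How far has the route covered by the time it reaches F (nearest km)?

218 km

Leg distances:
A→B: 16.4 km  (cumulative 16.4 km)
B→C: 55.5 km  (cumulative 71.9 km)
C→D: 25.6 km  (cumulative 97.5 km)
D→E: 72.0 km  (cumulative 169.6 km)
E→F: 48.2 km  (cumulative 217.8 km)
Cumulative distance at F ≈ 218 km.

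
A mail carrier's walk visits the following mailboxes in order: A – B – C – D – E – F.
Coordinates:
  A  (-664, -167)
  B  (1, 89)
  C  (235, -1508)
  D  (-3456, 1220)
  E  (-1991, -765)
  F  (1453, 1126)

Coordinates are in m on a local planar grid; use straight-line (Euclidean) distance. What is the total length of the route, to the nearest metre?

13312 m

Leg distances:
A→B: 712.6 m  (cumulative 712.6 m)
B→C: 1614.1 m  (cumulative 2326.6 m)
C→D: 4589.7 m  (cumulative 6916.3 m)
D→E: 2467.1 m  (cumulative 9383.4 m)
E→F: 3929.0 m  (cumulative 13312.4 m)
Total route length ≈ 13312 m.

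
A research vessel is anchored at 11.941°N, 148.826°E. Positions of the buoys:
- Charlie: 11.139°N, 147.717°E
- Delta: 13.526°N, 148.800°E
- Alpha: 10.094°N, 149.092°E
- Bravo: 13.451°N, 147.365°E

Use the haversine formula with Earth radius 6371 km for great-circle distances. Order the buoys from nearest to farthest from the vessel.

Distance from the vessel at 11.941°N, 148.826°E to each:
Charlie 11.139°N, 147.717°E: 150.2 km
Delta 13.526°N, 148.800°E: 176.3 km
Alpha 10.094°N, 149.092°E: 207.4 km
Bravo 13.451°N, 147.365°E: 230.9 km

Charlie, Delta, Alpha, Bravo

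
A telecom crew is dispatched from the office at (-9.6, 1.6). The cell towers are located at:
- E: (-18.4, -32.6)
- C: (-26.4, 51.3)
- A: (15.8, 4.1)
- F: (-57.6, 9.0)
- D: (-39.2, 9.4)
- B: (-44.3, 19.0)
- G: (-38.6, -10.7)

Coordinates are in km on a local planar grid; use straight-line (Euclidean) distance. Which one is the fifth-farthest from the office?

Distances from the office ((-9.6, 1.6)):
C: 52.5 km
F: 48.6 km
B: 38.8 km
E: 35.3 km
G: 31.5 km
D: 30.6 km
A: 25.5 km
The fifth-farthest is G at 31.5 km.

G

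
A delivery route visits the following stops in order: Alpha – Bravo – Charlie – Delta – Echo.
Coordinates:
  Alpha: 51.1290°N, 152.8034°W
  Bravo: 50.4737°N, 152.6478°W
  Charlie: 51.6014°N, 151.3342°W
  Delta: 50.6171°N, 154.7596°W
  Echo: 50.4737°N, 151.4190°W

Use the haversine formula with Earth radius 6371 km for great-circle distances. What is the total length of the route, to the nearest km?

Leg distances:
Alpha→Bravo: 73.7 km  (cumulative 73.7 km)
Bravo→Charlie: 155.4 km  (cumulative 229.1 km)
Charlie→Delta: 263.0 km  (cumulative 492.1 km)
Delta→Echo: 236.6 km  (cumulative 728.6 km)
Total route length ≈ 729 km.

729 km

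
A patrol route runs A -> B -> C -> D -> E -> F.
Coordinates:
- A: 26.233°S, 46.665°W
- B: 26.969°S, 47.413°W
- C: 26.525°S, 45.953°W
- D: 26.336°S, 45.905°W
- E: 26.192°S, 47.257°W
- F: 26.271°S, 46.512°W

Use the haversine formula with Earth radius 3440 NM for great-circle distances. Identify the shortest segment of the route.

Leg distances:
A→B: 59.7 NM
B→C: 82.7 NM
C→D: 11.6 NM
D→E: 73.3 NM
E→F: 40.4 NM
The shortest leg is C–D at 11.6 NM.

C–D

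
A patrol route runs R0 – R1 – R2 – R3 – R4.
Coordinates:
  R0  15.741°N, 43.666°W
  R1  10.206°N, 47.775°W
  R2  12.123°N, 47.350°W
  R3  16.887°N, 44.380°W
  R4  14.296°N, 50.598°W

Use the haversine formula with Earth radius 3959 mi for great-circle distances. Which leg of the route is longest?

Leg distances:
R0→R1: 472.0 mi
R1→R2: 135.6 mi
R2→R3: 384.5 mi
R3→R4: 450.9 mi
The longest leg is R0–R1 at 472.0 mi.

R0–R1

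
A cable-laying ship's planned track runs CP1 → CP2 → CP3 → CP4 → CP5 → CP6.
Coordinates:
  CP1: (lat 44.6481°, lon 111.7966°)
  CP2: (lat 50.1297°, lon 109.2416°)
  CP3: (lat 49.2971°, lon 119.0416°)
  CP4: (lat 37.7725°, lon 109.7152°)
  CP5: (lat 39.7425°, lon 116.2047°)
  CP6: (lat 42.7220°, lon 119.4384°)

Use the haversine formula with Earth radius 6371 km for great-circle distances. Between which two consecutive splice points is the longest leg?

Leg distances:
CP1→CP2: 639.1 km
CP2→CP3: 710.1 km
CP3→CP4: 1483.1 km
CP4→CP5: 603.7 km
CP5→CP6: 427.6 km
The longest leg is CP3–CP4 at 1483.1 km.

CP3–CP4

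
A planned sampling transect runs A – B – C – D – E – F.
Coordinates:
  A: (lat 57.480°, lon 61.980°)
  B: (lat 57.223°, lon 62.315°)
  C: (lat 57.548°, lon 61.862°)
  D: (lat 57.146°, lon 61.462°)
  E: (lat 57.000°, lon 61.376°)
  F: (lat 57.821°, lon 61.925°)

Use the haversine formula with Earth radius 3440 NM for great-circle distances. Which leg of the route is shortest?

Leg distances:
A→B: 18.9 NM
B→C: 24.4 NM
C→D: 27.4 NM
D→E: 9.2 NM
E→F: 52.4 NM
The shortest leg is D–E at 9.2 NM.

D–E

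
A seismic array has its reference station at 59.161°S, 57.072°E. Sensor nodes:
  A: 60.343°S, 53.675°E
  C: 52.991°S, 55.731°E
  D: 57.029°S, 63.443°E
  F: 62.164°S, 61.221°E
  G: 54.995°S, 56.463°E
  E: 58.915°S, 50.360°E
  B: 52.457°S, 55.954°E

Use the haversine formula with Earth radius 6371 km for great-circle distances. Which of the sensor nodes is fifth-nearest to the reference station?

G

Distance to each, sorted:
A: 231.2 km
E: 384.8 km
F: 403.1 km
D: 442.9 km
G: 464.7 km
C: 691.1 km
B: 748.7 km
The fifth-nearest is G at 464.7 km.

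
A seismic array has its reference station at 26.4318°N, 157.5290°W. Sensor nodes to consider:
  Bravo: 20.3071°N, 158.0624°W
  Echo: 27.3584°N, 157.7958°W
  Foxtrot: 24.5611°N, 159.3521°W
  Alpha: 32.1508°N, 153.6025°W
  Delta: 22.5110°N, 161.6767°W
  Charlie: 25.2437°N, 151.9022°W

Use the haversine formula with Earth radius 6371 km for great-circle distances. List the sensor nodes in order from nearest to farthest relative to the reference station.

Echo, Foxtrot, Charlie, Delta, Bravo, Alpha

Distance from the reference station at 26.4318°N, 157.5290°W to each:
Echo 27.3584°N, 157.7958°W: 106.4 km
Foxtrot 24.5611°N, 159.3521°W: 277.0 km
Charlie 25.2437°N, 151.9022°W: 578.4 km
Delta 22.5110°N, 161.6767°W: 605.1 km
Bravo 20.3071°N, 158.0624°W: 683.2 km
Alpha 32.1508°N, 153.6025°W: 741.0 km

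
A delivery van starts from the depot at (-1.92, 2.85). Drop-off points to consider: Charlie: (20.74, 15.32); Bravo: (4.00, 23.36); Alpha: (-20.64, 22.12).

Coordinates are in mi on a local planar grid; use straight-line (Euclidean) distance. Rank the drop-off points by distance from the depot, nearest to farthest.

Distances from the depot:
Bravo (4.00, 23.36): 21.3 mi
Charlie (20.74, 15.32): 25.9 mi
Alpha (-20.64, 22.12): 26.9 mi

Bravo, Charlie, Alpha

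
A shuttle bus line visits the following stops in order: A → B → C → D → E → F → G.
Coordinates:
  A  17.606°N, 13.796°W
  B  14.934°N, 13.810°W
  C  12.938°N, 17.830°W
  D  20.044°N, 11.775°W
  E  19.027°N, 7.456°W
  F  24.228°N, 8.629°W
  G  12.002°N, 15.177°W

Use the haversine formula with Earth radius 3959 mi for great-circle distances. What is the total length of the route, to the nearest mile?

Leg distances:
A→B: 184.6 mi  (cumulative 184.6 mi)
B→C: 302.8 mi  (cumulative 487.4 mi)
C→D: 633.8 mi  (cumulative 1121.3 mi)
D→E: 289.9 mi  (cumulative 1411.2 mi)
E→F: 367.2 mi  (cumulative 1778.4 mi)
F→G: 947.4 mi  (cumulative 2725.8 mi)
Total route length ≈ 2726 mi.

2726 mi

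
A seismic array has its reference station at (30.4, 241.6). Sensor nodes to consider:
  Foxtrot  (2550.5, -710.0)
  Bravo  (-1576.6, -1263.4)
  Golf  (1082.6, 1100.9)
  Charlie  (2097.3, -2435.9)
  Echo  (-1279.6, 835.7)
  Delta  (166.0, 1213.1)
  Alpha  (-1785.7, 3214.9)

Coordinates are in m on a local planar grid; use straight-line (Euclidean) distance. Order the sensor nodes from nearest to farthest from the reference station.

Computing each straight-line distance from (30.4, 241.6):
Delta (166.0, 1213.1): 980.9 m
Golf (1082.6, 1100.9): 1358.5 m
Echo (-1279.6, 835.7): 1438.4 m
Bravo (-1576.6, -1263.4): 2201.7 m
Foxtrot (2550.5, -710.0): 2693.8 m
Charlie (2097.3, -2435.9): 3382.5 m
Alpha (-1785.7, 3214.9): 3484.1 m

Delta, Golf, Echo, Bravo, Foxtrot, Charlie, Alpha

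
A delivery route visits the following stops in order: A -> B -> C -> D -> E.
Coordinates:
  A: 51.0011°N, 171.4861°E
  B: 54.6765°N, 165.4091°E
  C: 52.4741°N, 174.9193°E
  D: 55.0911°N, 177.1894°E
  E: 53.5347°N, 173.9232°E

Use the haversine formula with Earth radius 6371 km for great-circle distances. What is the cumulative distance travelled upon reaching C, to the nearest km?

Leg distances:
A→B: 577.2 km  (cumulative 577.2 km)
B→C: 673.3 km  (cumulative 1250.5 km)
Cumulative distance at C ≈ 1251 km.

1251 km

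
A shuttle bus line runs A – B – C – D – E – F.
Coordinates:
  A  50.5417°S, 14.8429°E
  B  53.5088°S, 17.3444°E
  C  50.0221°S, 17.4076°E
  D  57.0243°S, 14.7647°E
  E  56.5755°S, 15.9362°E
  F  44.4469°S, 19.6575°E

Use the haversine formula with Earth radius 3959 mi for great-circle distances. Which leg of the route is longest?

Leg distances:
A→B: 230.9 mi
B→C: 240.9 mi
C→D: 495.8 mi
D→E: 54.1 mi
E→F: 853.5 mi
The longest leg is E–F at 853.5 mi.

E–F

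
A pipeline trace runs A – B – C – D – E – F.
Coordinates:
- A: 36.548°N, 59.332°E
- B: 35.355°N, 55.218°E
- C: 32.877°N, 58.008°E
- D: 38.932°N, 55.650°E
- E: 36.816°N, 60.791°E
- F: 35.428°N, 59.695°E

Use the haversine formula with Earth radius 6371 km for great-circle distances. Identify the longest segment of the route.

Leg distances:
A→B: 393.3 km
B→C: 376.6 km
C→D: 705.9 km
D→E: 508.8 km
E→F: 183.1 km
The longest leg is C–D at 705.9 km.

C–D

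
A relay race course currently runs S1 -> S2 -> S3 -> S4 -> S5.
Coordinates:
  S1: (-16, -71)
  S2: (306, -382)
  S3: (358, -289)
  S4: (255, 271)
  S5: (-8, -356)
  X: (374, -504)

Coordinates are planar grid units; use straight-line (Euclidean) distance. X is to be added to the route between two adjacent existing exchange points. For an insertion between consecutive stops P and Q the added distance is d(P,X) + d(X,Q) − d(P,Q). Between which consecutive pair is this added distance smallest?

between S2 and S3

Added distance for inserting X between each consecutive pair:
S1–S2: 274.7
S2–S3: 248.7
S3–S4: 430.3
S4–S5: 513.8
Smallest added distance is 248.7, inserting between S2 and S3.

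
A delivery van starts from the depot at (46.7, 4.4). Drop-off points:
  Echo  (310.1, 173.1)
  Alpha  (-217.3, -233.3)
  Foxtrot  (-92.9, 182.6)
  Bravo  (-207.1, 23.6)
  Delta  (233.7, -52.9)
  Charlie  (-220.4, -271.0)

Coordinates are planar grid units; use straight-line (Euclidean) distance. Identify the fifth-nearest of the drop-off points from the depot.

Distances from the depot ((46.7, 4.4)):
Delta: 195.6
Foxtrot: 226.4
Bravo: 254.5
Echo: 312.8
Alpha: 355.2
Charlie: 383.7
The fifth-nearest is Alpha at 355.2.

Alpha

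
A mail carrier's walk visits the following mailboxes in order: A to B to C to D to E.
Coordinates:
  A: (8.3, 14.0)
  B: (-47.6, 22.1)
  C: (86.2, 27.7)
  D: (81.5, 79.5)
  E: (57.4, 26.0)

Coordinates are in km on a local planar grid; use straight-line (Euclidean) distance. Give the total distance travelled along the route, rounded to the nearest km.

301 km

Leg distances:
A→B: 56.5 km  (cumulative 56.5 km)
B→C: 133.9 km  (cumulative 190.4 km)
C→D: 52.0 km  (cumulative 242.4 km)
D→E: 58.7 km  (cumulative 301.1 km)
Total route length ≈ 301 km.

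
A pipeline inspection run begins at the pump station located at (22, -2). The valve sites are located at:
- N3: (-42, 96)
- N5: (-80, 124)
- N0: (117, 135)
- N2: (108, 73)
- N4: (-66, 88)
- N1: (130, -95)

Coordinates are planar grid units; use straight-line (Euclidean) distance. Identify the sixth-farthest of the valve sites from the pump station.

Distances from the pump station ((22, -2)):
N0: 166.7
N5: 162.1
N1: 142.5
N4: 125.9
N3: 117.0
N2: 114.1
The sixth-farthest is N2 at 114.1.

N2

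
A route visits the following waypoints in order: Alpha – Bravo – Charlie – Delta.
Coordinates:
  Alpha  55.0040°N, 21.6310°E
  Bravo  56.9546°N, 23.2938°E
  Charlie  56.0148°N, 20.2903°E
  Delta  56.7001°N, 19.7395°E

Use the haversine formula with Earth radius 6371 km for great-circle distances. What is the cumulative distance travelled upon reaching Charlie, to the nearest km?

Leg distances:
Alpha→Bravo: 240.3 km  (cumulative 240.3 km)
Bravo→Charlie: 211.9 km  (cumulative 452.2 km)
Cumulative distance at Charlie ≈ 452 km.

452 km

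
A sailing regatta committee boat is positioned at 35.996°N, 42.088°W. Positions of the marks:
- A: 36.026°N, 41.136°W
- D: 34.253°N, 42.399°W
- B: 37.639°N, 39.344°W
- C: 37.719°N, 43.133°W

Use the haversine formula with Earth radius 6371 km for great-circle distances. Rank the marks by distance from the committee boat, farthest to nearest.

B, C, D, A

Distance from the committee boat at 35.996°N, 42.088°W to each:
B 37.639°N, 39.344°W: 305.0 km
C 37.719°N, 43.133°W: 213.0 km
D 34.253°N, 42.399°W: 195.9 km
A 36.026°N, 41.136°W: 85.7 km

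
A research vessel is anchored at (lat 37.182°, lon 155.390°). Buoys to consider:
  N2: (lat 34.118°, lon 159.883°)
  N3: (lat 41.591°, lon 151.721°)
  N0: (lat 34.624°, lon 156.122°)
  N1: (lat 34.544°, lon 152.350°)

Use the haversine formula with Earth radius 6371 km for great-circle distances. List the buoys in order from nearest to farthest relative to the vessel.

N0, N1, N2, N3

Distance from the vessel at (lat 37.182°, lon 155.390°) to each:
N0 (lat 34.624°, lon 156.122°): 292.0 km
N1 (lat 34.544°, lon 152.350°): 401.3 km
N2 (lat 34.118°, lon 159.883°): 529.9 km
N3 (lat 41.591°, lon 151.721°): 582.8 km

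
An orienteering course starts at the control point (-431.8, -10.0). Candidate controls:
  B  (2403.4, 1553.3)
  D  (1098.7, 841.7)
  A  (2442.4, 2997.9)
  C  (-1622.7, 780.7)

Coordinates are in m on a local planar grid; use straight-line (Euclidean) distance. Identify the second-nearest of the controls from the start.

Distances from the start ((-431.8, -10.0)):
C: 1429.5 m
D: 1751.5 m
B: 3237.6 m
A: 4160.3 m
The second-nearest is D at 1751.5 m.

D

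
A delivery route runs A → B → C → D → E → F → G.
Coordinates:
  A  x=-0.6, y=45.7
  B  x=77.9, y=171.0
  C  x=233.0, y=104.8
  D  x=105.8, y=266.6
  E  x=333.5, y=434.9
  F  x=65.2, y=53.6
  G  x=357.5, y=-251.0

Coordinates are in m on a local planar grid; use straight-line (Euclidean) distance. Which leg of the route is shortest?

Leg distances:
A→B: 147.9 m
B→C: 168.6 m
C→D: 205.8 m
D→E: 283.1 m
E→F: 466.2 m
F→G: 422.2 m
The shortest leg is A–B at 147.9 m.

A–B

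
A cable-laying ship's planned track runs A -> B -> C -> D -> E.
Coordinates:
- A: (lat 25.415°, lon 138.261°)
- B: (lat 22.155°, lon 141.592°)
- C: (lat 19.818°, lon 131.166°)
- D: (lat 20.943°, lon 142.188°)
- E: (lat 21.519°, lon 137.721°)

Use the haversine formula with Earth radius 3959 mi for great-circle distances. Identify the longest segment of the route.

Leg distances:
A→B: 308.3 mi
B→C: 691.6 mi
C→D: 718.0 mi
D→E: 290.4 mi
The longest leg is C–D at 718.0 mi.

C–D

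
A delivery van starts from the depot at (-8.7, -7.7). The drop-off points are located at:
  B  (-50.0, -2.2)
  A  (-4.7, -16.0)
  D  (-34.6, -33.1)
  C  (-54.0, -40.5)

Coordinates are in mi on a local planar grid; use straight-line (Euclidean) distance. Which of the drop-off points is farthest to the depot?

C

Distance to each, sorted:
C: 55.9 mi
B: 41.7 mi
D: 36.3 mi
A: 9.2 mi
The farthest is C at 55.9 mi.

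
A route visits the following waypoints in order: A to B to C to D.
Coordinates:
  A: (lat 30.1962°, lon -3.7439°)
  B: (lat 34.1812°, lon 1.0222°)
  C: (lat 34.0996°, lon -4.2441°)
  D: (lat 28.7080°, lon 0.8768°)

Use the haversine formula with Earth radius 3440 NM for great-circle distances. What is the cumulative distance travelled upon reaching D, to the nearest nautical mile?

Leg distances:
A→B: 340.3 NM  (cumulative 340.3 NM)
B→C: 261.7 NM  (cumulative 602.0 NM)
C→D: 416.6 NM  (cumulative 1018.6 NM)
Cumulative distance at D ≈ 1019 NM.

1019 NM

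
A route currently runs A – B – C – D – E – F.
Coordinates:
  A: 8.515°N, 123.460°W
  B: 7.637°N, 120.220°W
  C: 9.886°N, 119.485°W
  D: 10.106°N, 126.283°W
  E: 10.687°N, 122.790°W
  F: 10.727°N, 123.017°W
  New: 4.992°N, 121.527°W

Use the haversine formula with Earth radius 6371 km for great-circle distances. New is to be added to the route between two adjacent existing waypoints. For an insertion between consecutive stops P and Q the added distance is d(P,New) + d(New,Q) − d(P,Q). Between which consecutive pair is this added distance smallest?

Added distance for inserting New between each consecutive pair:
A–B: 403.9 km
B–C: 653.8 km
C–D: 617.4 km
D–E: 1034.2 km
E–F: 1281.6 km
Smallest added distance is 403.9 km, inserting between A and B.

between A and B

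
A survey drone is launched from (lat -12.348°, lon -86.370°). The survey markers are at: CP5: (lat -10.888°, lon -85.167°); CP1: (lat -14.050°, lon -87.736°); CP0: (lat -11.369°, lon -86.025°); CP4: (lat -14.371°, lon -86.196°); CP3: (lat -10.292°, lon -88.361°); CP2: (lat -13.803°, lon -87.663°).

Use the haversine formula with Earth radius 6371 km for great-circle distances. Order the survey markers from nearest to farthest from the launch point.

CP0, CP5, CP2, CP4, CP1, CP3

Computing each great-circle distance from (lat -12.348°, lon -86.370°):
CP0 (lat -11.369°, lon -86.025°): 115.2 km
CP5 (lat -10.888°, lon -85.167°): 208.6 km
CP2 (lat -13.803°, lon -87.663°): 214.0 km
CP4 (lat -14.371°, lon -86.196°): 225.7 km
CP1 (lat -14.050°, lon -87.736°): 240.2 km
CP3 (lat -10.292°, lon -88.361°): 315.3 km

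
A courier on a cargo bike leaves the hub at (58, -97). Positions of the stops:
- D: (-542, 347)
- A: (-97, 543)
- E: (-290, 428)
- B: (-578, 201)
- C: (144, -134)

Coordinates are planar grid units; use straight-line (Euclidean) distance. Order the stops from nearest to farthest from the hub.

C, E, A, B, D

Computing each straight-line distance from (58, -97):
C (144, -134): 93.6
E (-290, 428): 629.9
A (-97, 543): 658.5
B (-578, 201): 702.4
D (-542, 347): 746.4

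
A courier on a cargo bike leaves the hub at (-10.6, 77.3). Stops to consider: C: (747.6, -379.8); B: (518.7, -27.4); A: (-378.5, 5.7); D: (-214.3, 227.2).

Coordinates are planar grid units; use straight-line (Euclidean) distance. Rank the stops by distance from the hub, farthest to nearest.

C, B, A, D

Distances from the hub:
C (747.6, -379.8): 885.3
B (518.7, -27.4): 539.6
A (-378.5, 5.7): 374.8
D (-214.3, 227.2): 252.9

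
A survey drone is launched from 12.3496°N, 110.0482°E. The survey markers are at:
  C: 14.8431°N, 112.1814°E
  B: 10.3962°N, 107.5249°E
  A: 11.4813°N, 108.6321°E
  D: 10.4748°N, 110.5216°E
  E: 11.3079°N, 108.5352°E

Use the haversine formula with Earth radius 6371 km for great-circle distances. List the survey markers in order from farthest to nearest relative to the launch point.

C, B, D, E, A

Computing each great-circle distance from 12.3496°N, 110.0482°E:
C 14.8431°N, 112.1814°E: 360.6 km
B 10.3962°N, 107.5249°E: 350.5 km
D 10.4748°N, 110.5216°E: 214.8 km
E 11.3079°N, 108.5352°E: 201.3 km
A 11.4813°N, 108.6321°E: 181.8 km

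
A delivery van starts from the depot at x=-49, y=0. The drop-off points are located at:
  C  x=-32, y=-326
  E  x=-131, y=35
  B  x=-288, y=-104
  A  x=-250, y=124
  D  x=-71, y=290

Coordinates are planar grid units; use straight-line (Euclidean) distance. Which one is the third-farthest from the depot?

B

Distances from the depot (x=-49, y=0):
C: 326.4
D: 290.8
B: 260.6
A: 236.2
E: 89.2
The third-farthest is B at 260.6.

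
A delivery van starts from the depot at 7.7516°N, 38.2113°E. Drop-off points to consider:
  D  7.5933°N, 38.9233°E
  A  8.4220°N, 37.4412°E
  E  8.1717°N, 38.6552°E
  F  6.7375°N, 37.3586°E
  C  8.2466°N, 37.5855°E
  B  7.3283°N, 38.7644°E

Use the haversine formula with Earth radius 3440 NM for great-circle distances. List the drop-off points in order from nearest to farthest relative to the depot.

Distances from the depot:
E 8.1717°N, 38.6552°E: 36.5 NM
B 7.3283°N, 38.7644°E: 41.6 NM
D 7.5933°N, 38.9233°E: 43.4 NM
C 8.2466°N, 37.5855°E: 47.6 NM
A 8.4220°N, 37.4412°E: 61.0 NM
F 6.7375°N, 37.3586°E: 79.3 NM

E, B, D, C, A, F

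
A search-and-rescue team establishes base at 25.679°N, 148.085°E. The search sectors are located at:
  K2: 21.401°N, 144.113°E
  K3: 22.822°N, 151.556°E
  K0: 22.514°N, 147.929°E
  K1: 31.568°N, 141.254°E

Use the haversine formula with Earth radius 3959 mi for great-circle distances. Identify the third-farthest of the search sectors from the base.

Distance to each, sorted:
K1: 580.4 mi
K2: 388.1 mi
K3: 294.6 mi
K0: 218.9 mi
The third-farthest is K3 at 294.6 mi.

K3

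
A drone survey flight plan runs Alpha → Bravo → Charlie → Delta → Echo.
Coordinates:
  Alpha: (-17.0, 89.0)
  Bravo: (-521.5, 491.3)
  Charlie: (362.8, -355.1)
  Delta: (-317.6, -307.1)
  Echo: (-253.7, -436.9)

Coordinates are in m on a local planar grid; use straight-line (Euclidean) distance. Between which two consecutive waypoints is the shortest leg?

Delta–Echo

Leg distances:
Alpha→Bravo: 645.3 m
Bravo→Charlie: 1224.1 m
Charlie→Delta: 682.1 m
Delta→Echo: 144.7 m
The shortest leg is Delta–Echo at 144.7 m.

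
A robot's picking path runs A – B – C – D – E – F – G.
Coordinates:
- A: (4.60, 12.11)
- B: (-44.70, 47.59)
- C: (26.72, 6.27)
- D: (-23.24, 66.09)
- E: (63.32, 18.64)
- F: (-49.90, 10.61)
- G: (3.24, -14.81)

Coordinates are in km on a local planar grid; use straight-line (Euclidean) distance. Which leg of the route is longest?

Leg distances:
A→B: 60.7 km
B→C: 82.5 km
C→D: 77.9 km
D→E: 98.7 km
E→F: 113.5 km
F→G: 58.9 km
The longest leg is E–F at 113.5 km.

E–F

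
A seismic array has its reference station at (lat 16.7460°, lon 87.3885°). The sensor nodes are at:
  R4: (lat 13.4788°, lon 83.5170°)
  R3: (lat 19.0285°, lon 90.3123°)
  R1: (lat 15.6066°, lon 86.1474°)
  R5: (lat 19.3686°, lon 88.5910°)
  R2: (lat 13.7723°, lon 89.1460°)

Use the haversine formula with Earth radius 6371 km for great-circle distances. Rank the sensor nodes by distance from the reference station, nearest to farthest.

Distance from the reference station at (lat 16.7460°, lon 87.3885°) to each:
R1 (lat 15.6066°, lon 86.1474°): 183.4 km
R5 (lat 19.3686°, lon 88.5910°): 318.1 km
R2 (lat 13.7723°, lon 89.1460°): 380.6 km
R3 (lat 19.0285°, lon 90.3123°): 400.2 km
R4 (lat 13.4788°, lon 83.5170°): 551.9 km

R1, R5, R2, R3, R4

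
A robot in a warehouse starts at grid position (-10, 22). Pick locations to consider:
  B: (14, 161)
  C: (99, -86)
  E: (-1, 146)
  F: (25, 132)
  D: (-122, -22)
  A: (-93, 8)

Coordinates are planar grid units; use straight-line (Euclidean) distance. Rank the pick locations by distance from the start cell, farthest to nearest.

C, B, E, D, F, A

Computing each straight-line distance from (-10, 22):
C (99, -86): 153.4
B (14, 161): 141.1
E (-1, 146): 124.3
D (-122, -22): 120.3
F (25, 132): 115.4
A (-93, 8): 84.2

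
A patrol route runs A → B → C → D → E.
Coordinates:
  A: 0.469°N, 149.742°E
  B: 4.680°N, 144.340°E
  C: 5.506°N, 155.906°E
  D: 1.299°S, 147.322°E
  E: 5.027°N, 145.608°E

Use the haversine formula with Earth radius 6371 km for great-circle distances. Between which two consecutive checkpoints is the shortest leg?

Leg distances:
A→B: 761.0 km
B→C: 1284.3 km
C→D: 1217.1 km
D→E: 728.7 km
The shortest leg is D–E at 728.7 km.

D–E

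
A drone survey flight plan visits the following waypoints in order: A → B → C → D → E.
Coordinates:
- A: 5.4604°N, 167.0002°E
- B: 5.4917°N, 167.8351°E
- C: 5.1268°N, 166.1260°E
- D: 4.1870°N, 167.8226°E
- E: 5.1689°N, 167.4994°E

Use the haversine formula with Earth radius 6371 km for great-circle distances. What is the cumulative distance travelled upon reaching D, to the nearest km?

Leg distances:
A→B: 92.5 km  (cumulative 92.5 km)
B→C: 193.5 km  (cumulative 286.0 km)
C→D: 215.1 km  (cumulative 501.1 km)
Cumulative distance at D ≈ 501 km.

501 km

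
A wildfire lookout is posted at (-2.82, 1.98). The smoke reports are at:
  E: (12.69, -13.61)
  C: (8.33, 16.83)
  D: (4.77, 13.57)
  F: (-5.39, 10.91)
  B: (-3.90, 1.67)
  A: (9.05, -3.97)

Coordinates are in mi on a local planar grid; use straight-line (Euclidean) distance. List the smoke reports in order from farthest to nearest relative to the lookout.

Distances from the lookout:
E (12.69, -13.61): 22.0 mi
C (8.33, 16.83): 18.6 mi
D (4.77, 13.57): 13.9 mi
A (9.05, -3.97): 13.3 mi
F (-5.39, 10.91): 9.3 mi
B (-3.90, 1.67): 1.1 mi

E, C, D, A, F, B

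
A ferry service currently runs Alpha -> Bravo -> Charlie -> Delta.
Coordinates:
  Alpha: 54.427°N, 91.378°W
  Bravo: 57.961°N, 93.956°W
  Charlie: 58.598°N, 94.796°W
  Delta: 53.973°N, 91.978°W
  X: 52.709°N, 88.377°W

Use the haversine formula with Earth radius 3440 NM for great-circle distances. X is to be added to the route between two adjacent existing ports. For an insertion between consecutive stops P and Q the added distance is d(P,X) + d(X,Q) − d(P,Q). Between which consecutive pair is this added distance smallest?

Added distance for inserting X between each consecutive pair:
Alpha–Bravo: 287.8 NM
Bravo–Charlie: 736.3 NM
Charlie–Delta: 271.3 NM
Smallest added distance is 271.3 NM, inserting between Charlie and Delta.

between Charlie and Delta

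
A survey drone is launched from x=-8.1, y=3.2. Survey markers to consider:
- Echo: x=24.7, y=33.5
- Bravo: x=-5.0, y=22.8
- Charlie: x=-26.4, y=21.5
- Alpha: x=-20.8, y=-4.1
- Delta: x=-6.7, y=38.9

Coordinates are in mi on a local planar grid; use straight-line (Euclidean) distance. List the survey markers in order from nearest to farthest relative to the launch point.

Alpha, Bravo, Charlie, Delta, Echo

Distances from the launch point:
Alpha x=-20.8, y=-4.1: 14.6 mi
Bravo x=-5.0, y=22.8: 19.8 mi
Charlie x=-26.4, y=21.5: 25.9 mi
Delta x=-6.7, y=38.9: 35.7 mi
Echo x=24.7, y=33.5: 44.7 mi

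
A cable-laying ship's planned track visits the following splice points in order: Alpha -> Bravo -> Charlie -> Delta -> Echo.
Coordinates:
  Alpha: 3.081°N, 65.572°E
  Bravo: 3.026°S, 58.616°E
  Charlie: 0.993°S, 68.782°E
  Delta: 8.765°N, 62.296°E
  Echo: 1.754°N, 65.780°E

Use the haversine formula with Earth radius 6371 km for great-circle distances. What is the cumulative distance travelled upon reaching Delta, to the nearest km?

Leg distances:
Alpha→Bravo: 1029.0 km  (cumulative 1029.0 km)
Bravo→Charlie: 1152.0 km  (cumulative 2181.0 km)
Charlie→Delta: 1301.5 km  (cumulative 3482.5 km)
Cumulative distance at Delta ≈ 3482 km.

3482 km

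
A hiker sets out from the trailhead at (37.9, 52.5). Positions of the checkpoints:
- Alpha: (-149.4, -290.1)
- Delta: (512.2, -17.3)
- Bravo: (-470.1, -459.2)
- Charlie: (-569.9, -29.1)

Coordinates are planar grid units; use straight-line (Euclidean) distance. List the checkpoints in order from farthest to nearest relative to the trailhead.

Bravo, Charlie, Delta, Alpha

Computing each straight-line distance from (37.9, 52.5):
Bravo (-470.1, -459.2): 721.0
Charlie (-569.9, -29.1): 613.3
Delta (512.2, -17.3): 479.4
Alpha (-149.4, -290.1): 390.5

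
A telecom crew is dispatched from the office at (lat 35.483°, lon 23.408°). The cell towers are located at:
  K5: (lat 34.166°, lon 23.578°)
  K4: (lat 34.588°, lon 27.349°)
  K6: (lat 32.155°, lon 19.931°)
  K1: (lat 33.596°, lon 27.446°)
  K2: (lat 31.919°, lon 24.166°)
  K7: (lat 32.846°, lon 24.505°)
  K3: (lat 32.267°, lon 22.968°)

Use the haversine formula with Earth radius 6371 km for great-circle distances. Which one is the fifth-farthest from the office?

Distances from the office ((lat 35.483°, lon 23.408°)):
K6: 489.9 km
K1: 425.2 km
K2: 402.4 km
K4: 372.3 km
K3: 359.9 km
K7: 310.1 km
K5: 147.3 km
The fifth-farthest is K3 at 359.9 km.

K3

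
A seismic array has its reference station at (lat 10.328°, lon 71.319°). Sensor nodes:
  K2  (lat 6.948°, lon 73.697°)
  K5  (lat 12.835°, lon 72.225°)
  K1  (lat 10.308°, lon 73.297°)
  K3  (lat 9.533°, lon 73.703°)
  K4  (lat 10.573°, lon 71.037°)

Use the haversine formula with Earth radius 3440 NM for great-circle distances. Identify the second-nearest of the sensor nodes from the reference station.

K1

Distances from the reference station ((lat 10.328°, lon 71.319°)):
K4: 22.2 NM
K1: 116.8 NM
K3: 148.8 NM
K5: 159.7 NM
K2: 247.2 NM
The second-nearest is K1 at 116.8 NM.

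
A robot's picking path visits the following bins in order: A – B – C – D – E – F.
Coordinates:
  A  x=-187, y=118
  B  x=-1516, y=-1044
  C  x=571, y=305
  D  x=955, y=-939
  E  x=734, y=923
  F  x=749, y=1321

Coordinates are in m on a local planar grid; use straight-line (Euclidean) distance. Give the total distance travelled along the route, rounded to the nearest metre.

Leg distances:
A→B: 1765.4 m  (cumulative 1765.4 m)
B→C: 2485.0 m  (cumulative 4250.4 m)
C→D: 1301.9 m  (cumulative 5552.3 m)
D→E: 1875.1 m  (cumulative 7427.4 m)
E→F: 398.3 m  (cumulative 7825.7 m)
Total route length ≈ 7826 m.

7826 m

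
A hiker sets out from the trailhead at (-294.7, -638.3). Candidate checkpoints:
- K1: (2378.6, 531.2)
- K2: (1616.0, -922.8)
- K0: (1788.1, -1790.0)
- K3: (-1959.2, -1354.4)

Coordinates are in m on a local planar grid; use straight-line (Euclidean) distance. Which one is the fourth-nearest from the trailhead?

K1

Distance to each, sorted:
K3: 1812.0 m
K2: 1931.8 m
K0: 2380.0 m
K1: 2917.9 m
The fourth-nearest is K1 at 2917.9 m.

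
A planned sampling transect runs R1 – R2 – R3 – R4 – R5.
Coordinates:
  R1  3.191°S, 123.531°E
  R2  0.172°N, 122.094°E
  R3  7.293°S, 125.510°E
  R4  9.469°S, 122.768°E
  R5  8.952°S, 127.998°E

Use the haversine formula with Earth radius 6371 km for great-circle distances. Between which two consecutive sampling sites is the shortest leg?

Leg distances:
R1→R2: 406.6 km
R2→R3: 912.4 km
R3→R4: 386.7 km
R4→R5: 576.9 km
The shortest leg is R3–R4 at 386.7 km.

R3–R4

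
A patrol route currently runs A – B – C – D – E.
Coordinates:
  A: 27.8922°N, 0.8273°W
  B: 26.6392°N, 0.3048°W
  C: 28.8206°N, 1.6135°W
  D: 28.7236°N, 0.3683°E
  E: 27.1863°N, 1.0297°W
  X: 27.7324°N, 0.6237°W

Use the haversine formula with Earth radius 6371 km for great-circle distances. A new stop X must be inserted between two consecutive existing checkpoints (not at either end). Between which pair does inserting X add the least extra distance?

between D and E

Added distance for inserting X between each consecutive pair:
A–B: 3.8 km
B–C: 6.0 km
C–D: 108.5 km
D–E: 0.4 km
Smallest added distance is 0.4 km, inserting between D and E.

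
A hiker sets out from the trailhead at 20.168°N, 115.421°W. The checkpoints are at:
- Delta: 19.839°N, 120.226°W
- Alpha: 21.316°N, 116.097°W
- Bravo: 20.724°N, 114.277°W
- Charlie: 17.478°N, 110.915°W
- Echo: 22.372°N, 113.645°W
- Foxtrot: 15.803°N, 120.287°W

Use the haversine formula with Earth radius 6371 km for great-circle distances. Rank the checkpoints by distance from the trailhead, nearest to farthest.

Bravo, Alpha, Echo, Delta, Charlie, Foxtrot

Distance from the trailhead at 20.168°N, 115.421°W to each:
Bravo 20.724°N, 114.277°W: 134.3 km
Alpha 21.316°N, 116.097°W: 145.7 km
Echo 22.372°N, 113.645°W: 306.5 km
Delta 19.839°N, 120.226°W: 503.4 km
Charlie 17.478°N, 110.915°W: 560.6 km
Foxtrot 15.803°N, 120.287°W: 707.3 km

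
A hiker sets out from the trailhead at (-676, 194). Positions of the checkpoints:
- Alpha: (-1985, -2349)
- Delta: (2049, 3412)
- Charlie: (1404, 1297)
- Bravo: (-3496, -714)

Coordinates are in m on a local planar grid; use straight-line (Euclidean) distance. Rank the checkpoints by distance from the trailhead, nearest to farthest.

Distance from the trailhead at (-676, 194) to each:
Charlie (1404, 1297): 2354.4 m
Alpha (-1985, -2349): 2860.1 m
Bravo (-3496, -714): 2962.6 m
Delta (2049, 3412): 4216.8 m

Charlie, Alpha, Bravo, Delta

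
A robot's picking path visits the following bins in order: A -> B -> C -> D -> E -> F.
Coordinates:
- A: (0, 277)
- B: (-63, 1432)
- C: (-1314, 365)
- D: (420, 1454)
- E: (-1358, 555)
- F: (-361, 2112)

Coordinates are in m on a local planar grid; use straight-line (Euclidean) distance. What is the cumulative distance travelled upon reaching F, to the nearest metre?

8690 m

Leg distances:
A→B: 1156.7 m  (cumulative 1156.7 m)
B→C: 1644.2 m  (cumulative 2800.9 m)
C→D: 2047.6 m  (cumulative 4848.5 m)
D→E: 1992.4 m  (cumulative 6840.9 m)
E→F: 1848.9 m  (cumulative 8689.8 m)
Cumulative distance at F ≈ 8690 m.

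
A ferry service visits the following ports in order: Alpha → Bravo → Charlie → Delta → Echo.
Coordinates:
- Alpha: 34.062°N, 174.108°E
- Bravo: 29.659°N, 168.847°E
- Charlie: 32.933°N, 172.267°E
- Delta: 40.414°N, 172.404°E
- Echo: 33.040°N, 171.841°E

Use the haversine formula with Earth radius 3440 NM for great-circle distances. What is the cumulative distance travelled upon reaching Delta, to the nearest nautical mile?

1089 NM

Leg distances:
Alpha→Bravo: 376.5 NM  (cumulative 376.5 NM)
Bravo→Charlie: 263.4 NM  (cumulative 640.0 NM)
Charlie→Delta: 449.2 NM  (cumulative 1089.2 NM)
Cumulative distance at Delta ≈ 1089 NM.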